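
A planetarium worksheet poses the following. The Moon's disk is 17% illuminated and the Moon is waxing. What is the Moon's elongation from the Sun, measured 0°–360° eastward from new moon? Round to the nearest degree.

Invert f = (1 − cos θ)/2 to get cos θ = 1 − 2(0.17) = 0.660, hence θ₀ = arccos 0.660 = 48.7°.
The Moon is waxing (0°–180°), so θ = 48.7° directly.

49°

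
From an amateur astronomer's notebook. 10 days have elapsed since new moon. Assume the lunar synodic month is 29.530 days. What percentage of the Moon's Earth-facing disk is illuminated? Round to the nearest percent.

Phase angle: θ = 360°·(10 d)/(29.530 d) = 121.9°.
Illuminated fraction = (1 − cos 121.9°)/2 = (1 − (-0.529))/2 ≈ 0.764, so 76%.

76%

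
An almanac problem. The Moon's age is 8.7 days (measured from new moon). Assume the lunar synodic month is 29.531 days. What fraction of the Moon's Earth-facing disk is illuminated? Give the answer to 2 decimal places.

0.64

Phase angle: θ = 360°·(8.7 d)/(29.531 d) = 106.1°.
Illuminated fraction = (1 − cos 106.1°)/2 = (1 − (-0.277))/2 ≈ 0.638.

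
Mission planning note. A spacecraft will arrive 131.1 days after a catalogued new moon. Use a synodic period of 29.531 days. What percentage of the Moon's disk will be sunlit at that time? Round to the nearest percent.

Reduce mod P: 131.1 − 4×29.531 = 12.98 d into the current lunation.
The Moon has covered 12.98/29.531 of its cycle, so θ ≈ 360° × 12.98/29.531 = 158.2°.
cos 158.2° = (-0.928), so f = (1 − (-0.928))/2 = 0.964, so 96%.

96%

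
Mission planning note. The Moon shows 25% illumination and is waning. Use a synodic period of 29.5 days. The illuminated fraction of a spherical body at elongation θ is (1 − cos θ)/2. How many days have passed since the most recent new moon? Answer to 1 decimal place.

cos θ = 1 − 2f = 0.500, giving a principal value of 60.0°.
A waning Moon lies in 180°–360°, so θ = 360° − 60.0° = 300.0°.
Age = 29.5 × 300.0°/360° ≈ 24.58 days.

24.6 days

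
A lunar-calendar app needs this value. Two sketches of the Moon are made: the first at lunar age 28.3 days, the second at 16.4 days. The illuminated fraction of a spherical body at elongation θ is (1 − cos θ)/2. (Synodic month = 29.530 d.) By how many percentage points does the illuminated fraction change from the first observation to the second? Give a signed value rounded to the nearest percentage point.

θ₁ = 360° × 28.3/29.530 = 345.0°, f₁ = (1 − cos θ₁)/2 = 0.017.
θ₂ = 360° × 16.4/29.530 = 199.9°, f₂ = (1 − cos θ₂)/2 = 0.970.
Change = f₂ − f₁ = +0.953 → +95 percentage points.

+95 pp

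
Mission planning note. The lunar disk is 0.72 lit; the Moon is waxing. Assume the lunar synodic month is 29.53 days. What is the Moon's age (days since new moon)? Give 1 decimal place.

From f = (1 − cos θ)/2: cos θ = 1 − 2×0.72 = -0.440; arccos → 116.1°.
Before full moon the principal value applies: θ = 116.1°.
At 360°/29.53 d per day, 116.1° corresponds to 9.52 days.

9.5 days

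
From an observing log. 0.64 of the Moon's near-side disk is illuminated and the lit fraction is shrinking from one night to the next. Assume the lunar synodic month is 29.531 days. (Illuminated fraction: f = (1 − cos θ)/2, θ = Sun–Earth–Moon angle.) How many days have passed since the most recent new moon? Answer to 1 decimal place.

Invert f = (1 − cos θ)/2 to get cos θ = 1 − 2(0.64) = -0.280, hence θ₀ = arccos -0.280 = 106.3°.
Waning ⇒ past full, so θ = 360° − 106.3° = 253.7°.
That fraction of the synodic month is 253.7/360 × 29.531 d ≈ 20.81 d.

20.8 days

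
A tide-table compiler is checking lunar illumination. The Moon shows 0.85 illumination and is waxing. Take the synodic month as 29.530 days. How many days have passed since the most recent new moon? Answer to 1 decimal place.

11.0 days

cos θ = 1 − 2f = -0.700, giving a principal value of 134.4°.
The Moon is waxing (0°–180°), so θ = 134.4° directly.
Age = 29.530 × 134.4°/360° ≈ 11.03 days.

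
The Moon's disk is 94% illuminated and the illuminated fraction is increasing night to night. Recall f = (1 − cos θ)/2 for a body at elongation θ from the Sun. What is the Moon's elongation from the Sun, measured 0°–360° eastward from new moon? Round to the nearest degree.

Invert f = (1 − cos θ)/2 to get cos θ = 1 − 2(0.94) = -0.880, hence θ₀ = arccos -0.880 = 151.6°.
Before full moon the principal value applies: θ = 151.6°.

152°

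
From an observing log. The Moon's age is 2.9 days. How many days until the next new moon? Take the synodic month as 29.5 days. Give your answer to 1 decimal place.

26.6 days

One full lunation from the last new moon is 29.5 d; remaining = 29.5 − 2.9 = 26.600 d.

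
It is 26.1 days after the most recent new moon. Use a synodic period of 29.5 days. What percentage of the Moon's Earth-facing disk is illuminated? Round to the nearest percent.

The Moon has covered 26.1/29.5 of its cycle, so θ ≈ 360° × 26.1/29.5 = 318.5°.
cos 318.5° = 0.749, so f = (1 − 0.749)/2 = 0.125, so 13%.

13%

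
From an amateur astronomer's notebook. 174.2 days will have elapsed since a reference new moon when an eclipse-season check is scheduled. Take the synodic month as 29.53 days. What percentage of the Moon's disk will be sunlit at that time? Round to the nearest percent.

10%

174.2/29.53 = 5.899 lunations, so 5 complete cycles and 26.55 d into the next.
The Moon has covered 26.55/29.53 of its cycle, so θ ≈ 360° × 26.55/29.53 = 323.7°.
cos 323.7° = 0.806, so f = (1 − 0.806)/2 = 0.097, so 10%.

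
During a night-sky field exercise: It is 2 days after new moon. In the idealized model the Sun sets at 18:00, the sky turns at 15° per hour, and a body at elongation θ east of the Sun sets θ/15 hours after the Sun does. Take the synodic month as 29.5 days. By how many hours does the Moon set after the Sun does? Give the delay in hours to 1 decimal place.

1.6 h

The Moon has covered 2/29.5 of its cycle, so θ ≈ 360° × 2/29.5 = 24.4°.
At 15° of sky rotation per hour, 24.4° corresponds to a 1.63 h lag.
So the Moon sets 1.63 h after the Sun.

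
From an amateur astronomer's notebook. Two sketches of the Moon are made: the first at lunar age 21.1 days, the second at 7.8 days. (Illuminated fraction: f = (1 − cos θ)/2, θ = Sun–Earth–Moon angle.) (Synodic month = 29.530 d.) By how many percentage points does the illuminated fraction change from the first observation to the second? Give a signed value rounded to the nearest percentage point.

-7 percentage points

θ₁ = 360° × 21.1/29.530 = 257.2°, f₁ = (1 − cos θ₁)/2 = 0.611.
θ₂ = 360° × 7.8/29.530 = 95.1°, f₂ = (1 − cos θ₂)/2 = 0.544.
Change = f₂ − f₁ = -0.066 → -7 percentage points.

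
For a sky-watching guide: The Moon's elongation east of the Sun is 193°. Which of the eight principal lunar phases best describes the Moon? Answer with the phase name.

full moon

193° lies in the full moon sector of the 8-phase cycle.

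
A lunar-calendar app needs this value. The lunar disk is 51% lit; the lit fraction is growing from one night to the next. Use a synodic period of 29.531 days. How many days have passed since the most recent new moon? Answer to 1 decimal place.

7.5 days

cos θ = 1 − 2f = -0.020, giving a principal value of 91.1°.
The Moon is waxing (0°–180°), so θ = 91.1° directly.
That fraction of the synodic month is 91.1/360 × 29.531 d ≈ 7.48 d.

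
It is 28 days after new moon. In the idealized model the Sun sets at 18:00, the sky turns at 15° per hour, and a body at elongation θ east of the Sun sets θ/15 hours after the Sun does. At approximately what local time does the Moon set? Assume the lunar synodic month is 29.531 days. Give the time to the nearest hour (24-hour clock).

Elongation θ = 360° × 28/29.531 ≈ 341.3°.
Delay after the Sun = 341.3° / (15°/h) ≈ 22.76 h.
18:00 + 22.76 h ≈ 16:45 → 17:00 to the nearest hour.

17:00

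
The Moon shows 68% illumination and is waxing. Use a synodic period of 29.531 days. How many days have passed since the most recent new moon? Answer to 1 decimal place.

cos θ = 1 − 2f = -0.360, giving a principal value of 111.1°.
The Moon is waxing (0°–180°), so θ = 111.1° directly.
Age = 29.531 × 111.1°/360° ≈ 9.11 days.

9.1 days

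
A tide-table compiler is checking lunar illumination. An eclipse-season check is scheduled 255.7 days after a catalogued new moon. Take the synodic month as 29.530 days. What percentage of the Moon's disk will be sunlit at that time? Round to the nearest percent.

255.7/29.530 = 8.659 lunations, so 8 complete cycles and 19.46 d into the next.
The Moon has covered 19.46/29.530 of its cycle, so θ ≈ 360° × 19.46/29.530 = 237.2°.
With cos θ = (-0.541), the lit fraction is (1 − (-0.541))/2 ≈ 0.771, so 77%.

77%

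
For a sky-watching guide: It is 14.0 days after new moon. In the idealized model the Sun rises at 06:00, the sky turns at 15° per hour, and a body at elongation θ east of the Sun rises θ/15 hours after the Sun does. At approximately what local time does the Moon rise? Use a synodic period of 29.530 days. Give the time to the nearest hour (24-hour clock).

17:00

Phase angle: θ = 360°·(14.0 d)/(29.530 d) = 170.7°.
Delay after the Sun = 170.7° / (15°/h) ≈ 11.38 h.
06:00 + 11.38 h ≈ 17:23 → 17:00 to the nearest hour.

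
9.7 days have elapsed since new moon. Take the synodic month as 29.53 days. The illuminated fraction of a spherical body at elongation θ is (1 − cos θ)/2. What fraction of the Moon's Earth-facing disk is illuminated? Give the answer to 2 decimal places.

0.74

Phase angle: θ = 360°·(9.7 d)/(29.53 d) = 118.3°.
Illuminated fraction = (1 − cos 118.3°)/2 = (1 − (-0.473))/2 ≈ 0.737.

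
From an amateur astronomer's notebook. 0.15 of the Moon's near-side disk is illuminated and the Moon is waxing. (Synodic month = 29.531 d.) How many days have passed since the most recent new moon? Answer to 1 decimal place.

3.7 days

Invert f = (1 − cos θ)/2 to get cos θ = 1 − 2(0.15) = 0.700, hence θ₀ = arccos 0.700 = 45.6°.
The Moon is waxing (0°–180°), so θ = 45.6° directly.
Age = 29.531 × 45.6°/360° ≈ 3.74 days.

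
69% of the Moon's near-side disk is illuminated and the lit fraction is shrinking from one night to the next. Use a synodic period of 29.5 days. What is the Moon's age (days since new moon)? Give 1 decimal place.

From f = (1 − cos θ)/2: cos θ = 1 − 2×0.69 = -0.380; arccos → 112.3°.
Waning ⇒ past full, so θ = 360° − 112.3° = 247.7°.
That fraction of the synodic month is 247.7/360 × 29.5 d ≈ 20.29 d.

20.3 days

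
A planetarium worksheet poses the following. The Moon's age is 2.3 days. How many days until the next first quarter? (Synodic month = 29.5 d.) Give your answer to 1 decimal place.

5.1 days

First quarter is 0.25 of the way through the cycle: age 0.25 × 29.5 = 7.375 d.
So 5.075 days remain (7.375 − 2.3).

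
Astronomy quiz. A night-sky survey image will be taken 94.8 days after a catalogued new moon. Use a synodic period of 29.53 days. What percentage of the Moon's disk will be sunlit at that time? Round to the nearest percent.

94.8/29.53 = 3.210 lunations, so 3 complete cycles and 6.21 d into the next.
The Moon has covered 6.21/29.53 of its cycle, so θ ≈ 360° × 6.21/29.53 = 75.7°.
cos 75.7° = 0.247, so f = (1 − 0.247)/2 = 0.377, so 38%.

38%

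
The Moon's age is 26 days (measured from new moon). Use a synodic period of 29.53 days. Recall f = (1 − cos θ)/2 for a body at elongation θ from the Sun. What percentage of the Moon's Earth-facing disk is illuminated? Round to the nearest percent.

13%

The Moon has covered 26/29.53 of its cycle, so θ ≈ 360° × 26/29.53 = 317.0°.
cos 317.0° = 0.731, so f = (1 − 0.731)/2 = 0.135, so 13%.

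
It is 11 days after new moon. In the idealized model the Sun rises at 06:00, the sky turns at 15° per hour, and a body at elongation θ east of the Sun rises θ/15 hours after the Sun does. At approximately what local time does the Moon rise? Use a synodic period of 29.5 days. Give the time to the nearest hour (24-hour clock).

Phase angle: θ = 360°·(11 d)/(29.5 d) = 134.2°.
Delay after the Sun = 134.2° / (15°/h) ≈ 8.95 h.
06:00 + 8.95 h ≈ 14:57 → 15:00 to the nearest hour.

15:00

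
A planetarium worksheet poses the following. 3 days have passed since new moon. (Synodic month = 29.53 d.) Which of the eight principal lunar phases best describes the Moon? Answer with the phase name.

waxing crescent

θ ≈ 360° × 3/29.53 = 37°, which falls in the waxing crescent sector.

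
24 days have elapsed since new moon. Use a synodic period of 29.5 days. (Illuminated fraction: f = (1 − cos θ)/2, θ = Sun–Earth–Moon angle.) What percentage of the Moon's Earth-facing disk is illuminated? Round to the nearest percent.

31%

Elongation θ = 360° × 24/29.5 ≈ 292.9°.
cos 292.9° = 0.389, so f = (1 − 0.389)/2 = 0.306, so 31%.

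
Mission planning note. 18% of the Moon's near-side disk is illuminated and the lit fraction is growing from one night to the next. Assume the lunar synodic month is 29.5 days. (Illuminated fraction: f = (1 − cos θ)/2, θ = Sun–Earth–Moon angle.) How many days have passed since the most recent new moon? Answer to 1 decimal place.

cos θ = 1 − 2f = 0.640, giving a principal value of 50.2°.
The Moon is waxing (0°–180°), so θ = 50.2° directly.
That fraction of the synodic month is 50.2/360 × 29.5 d ≈ 4.11 d.

4.1 days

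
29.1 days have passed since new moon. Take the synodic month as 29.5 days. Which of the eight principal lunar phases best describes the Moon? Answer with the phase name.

new moon

θ ≈ 360° × 29.1/29.5 = 355°, which falls in the new moon sector.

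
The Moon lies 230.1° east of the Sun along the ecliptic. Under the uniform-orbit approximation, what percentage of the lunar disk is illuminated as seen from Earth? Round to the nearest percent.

Half-versine of 230.1°: (1 − (-0.641))/2 = 0.821, i.e. 82%.

82%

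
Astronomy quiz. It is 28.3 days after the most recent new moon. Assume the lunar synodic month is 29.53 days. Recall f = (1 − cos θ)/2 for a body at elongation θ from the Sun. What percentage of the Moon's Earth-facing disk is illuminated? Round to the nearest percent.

The Moon has covered 28.3/29.53 of its cycle, so θ ≈ 360° × 28.3/29.53 = 345.0°.
Illuminated fraction = (1 − cos 345.0°)/2 = (1 − 0.966)/2 ≈ 0.017, so 2%.

2%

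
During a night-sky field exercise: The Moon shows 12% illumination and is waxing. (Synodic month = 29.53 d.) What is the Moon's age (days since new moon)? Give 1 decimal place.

3.3 days

cos θ = 1 − 2f = 0.760, giving a principal value of 40.5°.
Waxing ⇒ before full, so θ = 40.5°.
At 360°/29.53 d per day, 40.5° corresponds to 3.33 days.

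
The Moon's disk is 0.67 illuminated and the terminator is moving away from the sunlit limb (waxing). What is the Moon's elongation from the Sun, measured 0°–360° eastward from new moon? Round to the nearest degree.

cos θ = 1 − 2f = -0.340, giving a principal value of 109.9°.
Waxing ⇒ before full, so θ = 109.9°.

110°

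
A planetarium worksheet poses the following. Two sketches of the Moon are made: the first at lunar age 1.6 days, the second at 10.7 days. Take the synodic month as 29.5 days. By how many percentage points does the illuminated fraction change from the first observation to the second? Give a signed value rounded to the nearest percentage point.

+80 pp

θ₁ = 360° × 1.6/29.5 = 19.5°, f₁ = (1 − cos θ₁)/2 = 0.029.
θ₂ = 360° × 10.7/29.5 = 130.6°, f₂ = (1 − cos θ₂)/2 = 0.825.
Change = f₂ − f₁ = +0.796 → +80 percentage points.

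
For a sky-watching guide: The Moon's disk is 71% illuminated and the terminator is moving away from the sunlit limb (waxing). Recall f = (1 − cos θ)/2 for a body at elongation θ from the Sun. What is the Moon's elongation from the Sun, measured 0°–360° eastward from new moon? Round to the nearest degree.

From f = (1 − cos θ)/2: cos θ = 1 − 2×0.71 = -0.420; arccos → 114.8°.
Waxing ⇒ before full, so θ = 114.8°.

115°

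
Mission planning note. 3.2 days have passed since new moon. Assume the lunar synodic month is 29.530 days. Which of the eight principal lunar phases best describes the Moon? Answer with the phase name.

θ ≈ 360° × 3.2/29.530 = 39°, which falls in the waxing crescent sector.

waxing crescent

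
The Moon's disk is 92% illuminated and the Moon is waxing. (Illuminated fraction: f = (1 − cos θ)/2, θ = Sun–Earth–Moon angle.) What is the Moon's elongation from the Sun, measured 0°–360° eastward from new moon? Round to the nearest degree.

147°

Invert f = (1 − cos θ)/2 to get cos θ = 1 − 2(0.92) = -0.840, hence θ₀ = arccos -0.840 = 147.1°.
Waxing ⇒ before full, so θ = 147.1°.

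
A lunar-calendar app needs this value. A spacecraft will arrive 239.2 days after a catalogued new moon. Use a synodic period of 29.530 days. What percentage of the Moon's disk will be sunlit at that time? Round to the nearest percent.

10%

Reduce mod P: 239.2 − 8×29.530 = 2.96 d into the current lunation.
Phase angle: θ = 360°·(2.96 d)/(29.530 d) = 36.1°.
cos 36.1° = 0.808, so f = (1 − 0.808)/2 = 0.096, so 10%.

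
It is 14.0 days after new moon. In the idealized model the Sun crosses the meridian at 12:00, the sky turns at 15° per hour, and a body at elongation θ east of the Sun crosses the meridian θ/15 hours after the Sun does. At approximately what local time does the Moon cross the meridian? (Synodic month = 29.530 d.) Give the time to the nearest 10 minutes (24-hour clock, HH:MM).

Phase angle: θ = 360°·(14.0 d)/(29.530 d) = 170.7°.
Delay after the Sun = 170.7° / (15°/h) ≈ 11.38 h.
12:00 + 11.378 h ≈ 23:23 → 23:20 to the nearest ten minutes.

23:20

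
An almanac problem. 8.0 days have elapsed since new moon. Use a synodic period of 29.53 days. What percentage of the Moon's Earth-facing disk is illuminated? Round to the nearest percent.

The Moon has covered 8.0/29.53 of its cycle, so θ ≈ 360° × 8.0/29.53 = 97.5°.
cos 97.5° = (-0.131), so f = (1 − (-0.131))/2 = 0.566, so 57%.

57%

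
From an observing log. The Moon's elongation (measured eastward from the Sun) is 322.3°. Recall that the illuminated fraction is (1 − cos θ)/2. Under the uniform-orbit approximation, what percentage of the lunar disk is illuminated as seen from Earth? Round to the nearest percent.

10%

cos 322.3° = 0.791, so f = (1 − 0.791)/2 = 0.104, i.e. 10%.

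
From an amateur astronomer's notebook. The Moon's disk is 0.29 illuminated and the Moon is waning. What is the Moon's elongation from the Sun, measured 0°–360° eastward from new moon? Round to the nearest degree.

295°

cos θ = 1 − 2f = 0.420, giving a principal value of 65.2°.
A waning Moon lies in 180°–360°, so θ = 360° − 65.2° = 294.8°.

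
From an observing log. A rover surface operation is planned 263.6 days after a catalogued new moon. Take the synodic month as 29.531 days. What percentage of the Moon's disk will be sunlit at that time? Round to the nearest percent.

5%

Reduce mod P: 263.6 − 8×29.531 = 27.35 d into the current lunation.
Phase angle: θ = 360°·(27.35 d)/(29.531 d) = 333.4°.
cos 333.4° = 0.894, so f = (1 − 0.894)/2 = 0.053, so 5%.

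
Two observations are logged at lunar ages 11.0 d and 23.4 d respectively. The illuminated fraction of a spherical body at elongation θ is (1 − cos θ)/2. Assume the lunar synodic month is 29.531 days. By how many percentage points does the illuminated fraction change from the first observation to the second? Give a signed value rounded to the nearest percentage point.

-48 pp

First observation: θ = 360°·11.0/29.531 = 134.1°, so f = 0.848.
Second observation: θ = 285.3°, f = 0.368.
Δf = 0.368 − 0.848 = -0.480, i.e. -48 pp.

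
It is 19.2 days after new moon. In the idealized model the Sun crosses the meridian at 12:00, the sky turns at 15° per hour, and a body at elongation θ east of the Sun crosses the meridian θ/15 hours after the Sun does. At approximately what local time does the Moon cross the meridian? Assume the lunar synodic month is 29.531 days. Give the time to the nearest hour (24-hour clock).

04:00

Elongation θ = 360° × 19.2/29.531 ≈ 234.1°.
The Moon trails the Sun by θ/15 = 234.1/15 ≈ 15.60 hours.
12:00 + 15.60 h ≈ 03:36 → 04:00 to the nearest hour.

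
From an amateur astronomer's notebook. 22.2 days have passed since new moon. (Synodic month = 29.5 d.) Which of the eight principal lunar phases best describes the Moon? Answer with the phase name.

At 22.2/29.5 of the cycle, θ ≈ 271° — the last quarter range.

last quarter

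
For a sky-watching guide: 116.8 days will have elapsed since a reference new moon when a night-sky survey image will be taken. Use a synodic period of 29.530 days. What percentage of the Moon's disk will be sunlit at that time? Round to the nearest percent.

116.8/29.530 = 3.955 lunations, so 3 complete cycles and 28.21 d into the next.
Phase angle: θ = 360°·(28.21 d)/(29.530 d) = 343.9°.
Illuminated fraction = (1 − cos 343.9°)/2 = (1 − 0.961)/2 ≈ 0.020, so 2%.

2%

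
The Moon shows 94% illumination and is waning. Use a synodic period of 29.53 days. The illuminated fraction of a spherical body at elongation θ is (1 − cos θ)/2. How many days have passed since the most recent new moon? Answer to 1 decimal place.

Invert f = (1 − cos θ)/2 to get cos θ = 1 − 2(0.94) = -0.880, hence θ₀ = arccos -0.880 = 151.6°.
Waning ⇒ past full, so θ = 360° − 151.6° = 208.4°.
At 360°/29.53 d per day, 208.4° corresponds to 17.09 days.

17.1 days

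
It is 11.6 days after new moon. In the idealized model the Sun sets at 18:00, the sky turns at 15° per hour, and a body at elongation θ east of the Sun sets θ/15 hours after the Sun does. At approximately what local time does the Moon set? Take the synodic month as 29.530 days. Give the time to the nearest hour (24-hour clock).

Elongation θ = 360° × 11.6/29.530 ≈ 141.4°.
At 15° of sky rotation per hour, 141.4° corresponds to a 9.43 h lag.
18:00 + 9.43 h ≈ 03:26 → 03:00 to the nearest hour.

03:00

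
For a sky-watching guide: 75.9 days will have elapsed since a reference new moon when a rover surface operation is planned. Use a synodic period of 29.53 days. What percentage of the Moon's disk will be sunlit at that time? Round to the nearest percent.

Reduce mod P: 75.9 − 2×29.53 = 16.84 d into the current lunation.
Elongation θ = 360° × 16.84/29.53 ≈ 205.3°.
With cos θ = (-0.904), the lit fraction is (1 − (-0.904))/2 ≈ 0.952, so 95%.

95%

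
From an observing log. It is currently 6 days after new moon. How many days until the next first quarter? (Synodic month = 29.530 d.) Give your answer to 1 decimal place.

First quarter is 0.25 of the way through the cycle: age 0.25 × 29.530 = 7.383 d.
So 1.383 days remain (7.383 − 6).

1.4 days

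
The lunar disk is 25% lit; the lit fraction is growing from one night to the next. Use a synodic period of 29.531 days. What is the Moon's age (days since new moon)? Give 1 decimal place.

4.9 days

Invert f = (1 − cos θ)/2 to get cos θ = 1 − 2(0.25) = 0.500, hence θ₀ = arccos 0.500 = 60.0°.
Waxing ⇒ before full, so θ = 60.0°.
At 360°/29.531 d per day, 60.0° corresponds to 4.92 days.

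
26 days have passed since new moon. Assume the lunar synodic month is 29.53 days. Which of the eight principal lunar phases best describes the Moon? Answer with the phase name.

At 26/29.53 of the cycle, θ ≈ 317° — the waning crescent range.

waning crescent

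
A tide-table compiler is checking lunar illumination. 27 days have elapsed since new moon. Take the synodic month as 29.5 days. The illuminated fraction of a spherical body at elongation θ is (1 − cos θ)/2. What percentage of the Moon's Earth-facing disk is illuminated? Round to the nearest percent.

7%

Phase angle: θ = 360°·(27 d)/(29.5 d) = 329.5°.
cos 329.5° = 0.862, so f = (1 − 0.862)/2 = 0.069, so 7%.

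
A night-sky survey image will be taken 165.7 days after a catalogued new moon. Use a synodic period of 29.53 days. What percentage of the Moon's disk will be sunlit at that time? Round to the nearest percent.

Reduce mod P: 165.7 − 5×29.53 = 18.05 d into the current lunation.
The Moon has covered 18.05/29.53 of its cycle, so θ ≈ 360° × 18.05/29.53 = 220.0°.
Illuminated fraction = (1 − cos 220.0°)/2 = (1 − (-0.766))/2 ≈ 0.883, so 88%.

88%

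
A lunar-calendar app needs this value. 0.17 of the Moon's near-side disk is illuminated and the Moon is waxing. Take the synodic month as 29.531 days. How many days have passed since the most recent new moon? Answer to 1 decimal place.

4.0 days

cos θ = 1 − 2f = 0.660, giving a principal value of 48.7°.
Before full moon the principal value applies: θ = 48.7°.
At 360°/29.531 d per day, 48.7° corresponds to 3.99 days.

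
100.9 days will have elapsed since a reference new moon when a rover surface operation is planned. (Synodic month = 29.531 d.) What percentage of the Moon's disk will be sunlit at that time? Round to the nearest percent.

93%

100.9/29.531 = 3.417 lunations, so 3 complete cycles and 12.31 d into the next.
Phase angle: θ = 360°·(12.31 d)/(29.531 d) = 150.0°.
cos 150.0° = (-0.866), so f = (1 − (-0.866))/2 = 0.933, so 93%.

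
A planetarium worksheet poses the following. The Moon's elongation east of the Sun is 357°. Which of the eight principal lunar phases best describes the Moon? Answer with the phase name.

The new moon sector spans roughly -22°–22°; 357° falls inside it.

new moon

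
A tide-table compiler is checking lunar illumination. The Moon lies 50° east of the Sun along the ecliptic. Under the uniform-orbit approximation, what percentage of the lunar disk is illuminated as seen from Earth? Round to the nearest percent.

18%

f = (1 − cos 50°)/2 = (1 − 0.643)/2 ≈ 0.179, i.e. 18%.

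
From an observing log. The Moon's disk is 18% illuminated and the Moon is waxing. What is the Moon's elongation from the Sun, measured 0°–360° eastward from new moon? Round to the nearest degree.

50°

cos θ = 1 − 2f = 0.640, giving a principal value of 50.2°.
Before full moon the principal value applies: θ = 50.2°.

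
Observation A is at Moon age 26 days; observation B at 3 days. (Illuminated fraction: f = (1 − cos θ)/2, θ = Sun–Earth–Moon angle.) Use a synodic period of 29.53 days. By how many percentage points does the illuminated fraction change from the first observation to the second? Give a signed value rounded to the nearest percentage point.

-4 pp

First observation: θ = 360°·26/29.53 = 317.0°, so f = 0.135.
Second observation: θ = 36.6°, f = 0.098.
Δf = 0.098 − 0.135 = -0.036, i.e. -4 pp.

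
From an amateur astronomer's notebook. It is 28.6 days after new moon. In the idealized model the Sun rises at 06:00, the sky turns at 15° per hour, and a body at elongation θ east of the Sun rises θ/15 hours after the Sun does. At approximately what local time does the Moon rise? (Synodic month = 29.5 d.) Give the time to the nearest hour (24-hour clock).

Elongation θ = 360° × 28.6/29.5 ≈ 349.0°.
The Moon trails the Sun by θ/15 = 349.0/15 ≈ 23.27 hours.
06:00 + 23.27 h ≈ 05:16 → 05:00 to the nearest hour.

05:00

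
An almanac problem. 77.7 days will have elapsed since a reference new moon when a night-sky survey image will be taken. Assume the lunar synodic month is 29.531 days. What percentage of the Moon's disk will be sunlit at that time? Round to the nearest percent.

84%

Reduce mod P: 77.7 − 2×29.531 = 18.64 d into the current lunation.
Phase angle: θ = 360°·(18.64 d)/(29.531 d) = 227.2°.
cos 227.2° = (-0.679), so f = (1 − (-0.679))/2 = 0.840, so 84%.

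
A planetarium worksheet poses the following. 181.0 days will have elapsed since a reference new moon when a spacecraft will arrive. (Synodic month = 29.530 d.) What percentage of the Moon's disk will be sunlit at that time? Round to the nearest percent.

16%

181.0 d spans 6 complete synodic months (6 × 29.530 = 177.18 d) plus 3.82 d.
The Moon has covered 3.82/29.530 of its cycle, so θ ≈ 360° × 3.82/29.530 = 46.6°.
cos 46.6° = 0.687, so f = (1 − 0.687)/2 = 0.156, so 16%.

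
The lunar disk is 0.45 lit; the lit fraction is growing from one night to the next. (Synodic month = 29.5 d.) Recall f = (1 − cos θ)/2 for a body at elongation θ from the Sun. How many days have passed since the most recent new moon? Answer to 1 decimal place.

6.9 days

Invert f = (1 − cos θ)/2 to get cos θ = 1 − 2(0.45) = 0.100, hence θ₀ = arccos 0.100 = 84.3°.
Waxing ⇒ before full, so θ = 84.3°.
At 360°/29.5 d per day, 84.3° corresponds to 6.90 days.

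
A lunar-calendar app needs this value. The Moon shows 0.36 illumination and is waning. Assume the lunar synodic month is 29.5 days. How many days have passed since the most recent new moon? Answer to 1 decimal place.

cos θ = 1 − 2f = 0.280, giving a principal value of 73.7°.
Waning ⇒ past full, so θ = 360° − 73.7° = 286.3°.
At 360°/29.5 d per day, 286.3° corresponds to 23.46 days.

23.5 days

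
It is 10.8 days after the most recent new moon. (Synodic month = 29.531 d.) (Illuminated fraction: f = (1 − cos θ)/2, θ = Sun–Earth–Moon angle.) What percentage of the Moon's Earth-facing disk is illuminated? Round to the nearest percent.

The Moon has covered 10.8/29.531 of its cycle, so θ ≈ 360° × 10.8/29.531 = 131.7°.
cos 131.7° = (-0.665), so f = (1 − (-0.665))/2 = 0.832, so 83%.

83%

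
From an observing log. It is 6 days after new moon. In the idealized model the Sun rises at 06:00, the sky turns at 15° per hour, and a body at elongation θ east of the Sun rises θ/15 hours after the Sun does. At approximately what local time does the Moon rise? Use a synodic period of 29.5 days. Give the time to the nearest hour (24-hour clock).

11:00

Phase angle: θ = 360°·(6 d)/(29.5 d) = 73.2°.
At 15° of sky rotation per hour, 73.2° corresponds to a 4.88 h lag.
06:00 + 4.88 h ≈ 10:53 → 11:00 to the nearest hour.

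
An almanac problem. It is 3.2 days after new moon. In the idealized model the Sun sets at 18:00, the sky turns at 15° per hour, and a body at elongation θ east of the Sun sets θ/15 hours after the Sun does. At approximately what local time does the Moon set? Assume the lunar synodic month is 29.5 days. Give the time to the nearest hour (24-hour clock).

Elongation θ = 360° × 3.2/29.5 ≈ 39.1°.
The Moon trails the Sun by θ/15 = 39.1/15 ≈ 2.60 hours.
18:00 + 2.60 h ≈ 20:36 → 21:00 to the nearest hour.

21:00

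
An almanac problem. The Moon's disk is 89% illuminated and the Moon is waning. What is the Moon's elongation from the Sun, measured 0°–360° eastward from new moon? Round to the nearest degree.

Invert f = (1 − cos θ)/2 to get cos θ = 1 − 2(0.89) = -0.780, hence θ₀ = arccos -0.780 = 141.3°.
A waning Moon lies in 180°–360°, so θ = 360° − 141.3° = 218.7°.

219°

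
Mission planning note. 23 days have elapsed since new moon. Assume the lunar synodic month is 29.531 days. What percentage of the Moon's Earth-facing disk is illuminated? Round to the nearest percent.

Elongation θ = 360° × 23/29.531 ≈ 280.4°.
Illuminated fraction = (1 − cos 280.4°)/2 = (1 − 0.180)/2 ≈ 0.410, so 41%.

41%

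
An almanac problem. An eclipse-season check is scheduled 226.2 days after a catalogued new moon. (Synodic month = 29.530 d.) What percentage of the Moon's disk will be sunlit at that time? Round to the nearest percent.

77%

Reduce mod P: 226.2 − 7×29.530 = 19.49 d into the current lunation.
Phase angle: θ = 360°·(19.49 d)/(29.530 d) = 237.6°.
cos 237.6° = (-0.536), so f = (1 − (-0.536))/2 = 0.768, so 77%.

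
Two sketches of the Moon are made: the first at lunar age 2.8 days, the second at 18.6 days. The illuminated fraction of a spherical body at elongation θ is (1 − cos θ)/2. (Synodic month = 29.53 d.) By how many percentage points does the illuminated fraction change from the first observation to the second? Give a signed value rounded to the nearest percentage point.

First observation: θ = 360°·2.8/29.53 = 34.1°, so f = 0.086.
Second observation: θ = 226.8°, f = 0.843.
Δf = 0.843 − 0.086 = +0.756, i.e. +76 pp.

+76 percentage points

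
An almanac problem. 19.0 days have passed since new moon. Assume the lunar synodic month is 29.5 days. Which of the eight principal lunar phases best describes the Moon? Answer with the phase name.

θ ≈ 360° × 19.0/29.5 = 232°, which falls in the waning gibbous sector.

waning gibbous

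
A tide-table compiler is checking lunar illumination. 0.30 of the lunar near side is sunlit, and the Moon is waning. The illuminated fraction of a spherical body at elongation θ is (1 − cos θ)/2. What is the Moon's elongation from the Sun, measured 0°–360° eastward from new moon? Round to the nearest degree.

From f = (1 − cos θ)/2: cos θ = 1 − 2×0.30 = 0.400; arccos → 66.4°.
Waning ⇒ past full, so θ = 360° − 66.4° = 293.6°.

294°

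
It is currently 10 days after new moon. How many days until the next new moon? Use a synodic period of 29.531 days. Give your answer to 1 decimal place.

19.5 days

One full lunation from the last new moon is 29.531 d; remaining = 29.531 − 10 = 19.531 d.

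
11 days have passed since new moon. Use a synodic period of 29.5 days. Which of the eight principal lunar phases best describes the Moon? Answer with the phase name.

θ ≈ 360° × 11/29.5 = 134°, which falls in the waxing gibbous sector.

waxing gibbous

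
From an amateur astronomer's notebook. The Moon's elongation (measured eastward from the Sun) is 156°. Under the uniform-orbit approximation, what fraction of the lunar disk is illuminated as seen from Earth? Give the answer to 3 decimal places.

cos 156° = (-0.914), so f = (1 − (-0.914))/2 = 0.957.

0.957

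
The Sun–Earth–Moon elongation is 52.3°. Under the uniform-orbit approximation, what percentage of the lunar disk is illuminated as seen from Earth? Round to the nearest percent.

Half-versine of 52.3°: (1 − 0.612)/2 = 0.194, i.e. 19%.

19%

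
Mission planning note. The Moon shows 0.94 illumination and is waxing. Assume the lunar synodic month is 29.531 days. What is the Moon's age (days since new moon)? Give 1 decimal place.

Invert f = (1 − cos θ)/2 to get cos θ = 1 − 2(0.94) = -0.880, hence θ₀ = arccos -0.880 = 151.6°.
Waxing ⇒ before full, so θ = 151.6°.
Age = 29.531 × 151.6°/360° ≈ 12.44 days.

12.4 days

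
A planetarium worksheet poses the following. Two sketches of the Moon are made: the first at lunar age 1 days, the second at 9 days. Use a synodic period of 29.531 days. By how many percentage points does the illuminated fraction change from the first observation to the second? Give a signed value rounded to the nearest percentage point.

First observation: θ = 360°·1/29.531 = 12.2°, so f = 0.011.
Second observation: θ = 109.7°, f = 0.669.
Δf = 0.669 − 0.011 = +0.657, i.e. +66 pp.

+66 percentage points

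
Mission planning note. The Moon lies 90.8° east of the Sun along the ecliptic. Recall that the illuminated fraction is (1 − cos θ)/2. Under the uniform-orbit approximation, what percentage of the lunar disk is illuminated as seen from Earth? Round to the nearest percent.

f = (1 − cos 90.8°)/2 = (1 − (-0.014))/2 ≈ 0.507, i.e. 51%.

51%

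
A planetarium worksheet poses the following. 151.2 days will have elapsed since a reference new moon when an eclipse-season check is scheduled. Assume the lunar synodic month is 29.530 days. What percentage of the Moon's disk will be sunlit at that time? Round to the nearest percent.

151.2 d spans 5 complete synodic months (5 × 29.530 = 147.65 d) plus 3.55 d.
Elongation θ = 360° × 3.55/29.530 ≈ 43.3°.
cos 43.3° = 0.728, so f = (1 − 0.728)/2 = 0.136, so 14%.

14%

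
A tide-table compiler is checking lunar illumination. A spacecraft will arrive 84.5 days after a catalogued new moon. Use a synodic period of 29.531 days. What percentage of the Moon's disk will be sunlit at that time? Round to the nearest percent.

18%

84.5/29.531 = 2.861 lunations, so 2 complete cycles and 25.44 d into the next.
The Moon has covered 25.44/29.531 of its cycle, so θ ≈ 360° × 25.44/29.531 = 310.1°.
cos 310.1° = 0.644, so f = (1 − 0.644)/2 = 0.178, so 18%.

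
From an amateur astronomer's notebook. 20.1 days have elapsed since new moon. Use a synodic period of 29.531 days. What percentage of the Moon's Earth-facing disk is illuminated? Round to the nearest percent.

Phase angle: θ = 360°·(20.1 d)/(29.531 d) = 245.0°.
cos 245.0° = (-0.422), so f = (1 − (-0.422))/2 = 0.711, so 71%.

71%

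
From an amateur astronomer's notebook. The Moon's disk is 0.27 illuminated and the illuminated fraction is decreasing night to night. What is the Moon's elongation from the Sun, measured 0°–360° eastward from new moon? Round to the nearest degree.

297°

Invert f = (1 − cos θ)/2 to get cos θ = 1 − 2(0.27) = 0.460, hence θ₀ = arccos 0.460 = 62.6°.
A waning Moon lies in 180°–360°, so θ = 360° − 62.6° = 297.4°.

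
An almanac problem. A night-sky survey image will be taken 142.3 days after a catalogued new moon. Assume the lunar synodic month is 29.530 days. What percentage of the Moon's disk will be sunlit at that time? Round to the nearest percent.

29%

142.3 d spans 4 complete synodic months (4 × 29.530 = 118.12 d) plus 24.18 d.
Phase angle: θ = 360°·(24.18 d)/(29.530 d) = 294.8°.
With cos θ = 0.419, the lit fraction is (1 − 0.419)/2 ≈ 0.290, so 29%.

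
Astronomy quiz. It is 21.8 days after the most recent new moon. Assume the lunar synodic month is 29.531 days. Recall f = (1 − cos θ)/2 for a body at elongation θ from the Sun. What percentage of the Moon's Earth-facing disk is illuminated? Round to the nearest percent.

Phase angle: θ = 360°·(21.8 d)/(29.531 d) = 265.8°.
With cos θ = (-0.074), the lit fraction is (1 − (-0.074))/2 ≈ 0.537, so 54%.

54%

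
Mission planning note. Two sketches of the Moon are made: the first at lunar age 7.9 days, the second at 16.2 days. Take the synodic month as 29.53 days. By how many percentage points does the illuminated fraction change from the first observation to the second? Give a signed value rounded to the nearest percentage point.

+42 pp

First observation: θ = 360°·7.9/29.53 = 96.3°, so f = 0.555.
Second observation: θ = 197.5°, f = 0.977.
Δf = 0.977 − 0.555 = +0.422, i.e. +42 pp.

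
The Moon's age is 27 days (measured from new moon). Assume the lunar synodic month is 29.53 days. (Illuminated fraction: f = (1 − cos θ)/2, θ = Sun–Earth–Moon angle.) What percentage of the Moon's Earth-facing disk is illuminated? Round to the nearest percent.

7%

The Moon has covered 27/29.53 of its cycle, so θ ≈ 360° × 27/29.53 = 329.2°.
With cos θ = 0.859, the lit fraction is (1 − 0.859)/2 ≈ 0.071, so 7%.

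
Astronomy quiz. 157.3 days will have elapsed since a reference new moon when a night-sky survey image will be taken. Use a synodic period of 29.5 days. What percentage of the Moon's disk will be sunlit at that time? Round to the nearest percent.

157.3/29.5 = 5.332 lunations, so 5 complete cycles and 9.80 d into the next.
Elongation θ = 360° × 9.80/29.5 ≈ 119.6°.
cos 119.6° = (-0.494), so f = (1 − (-0.494))/2 = 0.747, so 75%.

75%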